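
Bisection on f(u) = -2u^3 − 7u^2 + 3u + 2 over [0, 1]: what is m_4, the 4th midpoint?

f(0.5) = 1.5 > 0, so the root lies in [0.5, 1]
f(0.75) = -0.53125 < 0, so the root lies in [0.5, 0.75]
f(0.625) = 0.652344 > 0, so the root lies in [0.625, 0.75]
f(0.6875) = 0.104 > 0, so the root lies in [0.6875, 0.75]

0.6875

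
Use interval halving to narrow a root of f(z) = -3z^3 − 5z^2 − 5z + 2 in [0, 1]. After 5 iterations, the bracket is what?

f(0.5) = -2.125 < 0, so the root lies in [0, 0.5]
f(0.25) = 0.390625 > 0, so the root lies in [0.25, 0.5]
f(0.375) = -0.736328 < 0, so the root lies in [0.25, 0.375]
f(0.3125) = -0.1423 < 0, so the root lies in [0.25, 0.3125]
f(0.28125) = 0.1315 > 0, so the root lies in [0.28125, 0.3125]

[0.28125, 0.3125]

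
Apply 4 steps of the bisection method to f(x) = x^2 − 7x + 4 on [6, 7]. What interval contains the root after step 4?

midpoint 6.5: f = 0.75 > 0 → [6, 6.5]
midpoint 6.25: f = -0.6875 < 0 → [6.25, 6.5]
midpoint 6.375: f = 0.015625 > 0 → [6.25, 6.375]
midpoint 6.3125: f = -0.3398 < 0 → [6.3125, 6.375]

[6.3125, 6.375]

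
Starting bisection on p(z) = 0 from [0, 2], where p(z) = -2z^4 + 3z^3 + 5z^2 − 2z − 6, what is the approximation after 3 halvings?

1.25

m = 1, p(m) = -2 (−); new bracket [1, 2]
m = 1.5, p(m) = 2.25 (+); new bracket [1, 1.5]
m = 1.25, p(m) = 0.289062 (+); new bracket [1, 1.25]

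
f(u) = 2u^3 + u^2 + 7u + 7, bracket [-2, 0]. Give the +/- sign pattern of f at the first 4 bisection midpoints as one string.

-+++

midpoint -1: f = -1 < 0 → [-1, 0]
midpoint -0.5: f = 3.5 > 0 → [-1, -0.5]
midpoint -0.75: f = 1.46875 > 0 → [-1, -0.75]
midpoint -0.875: f = 0.3008 > 0 → [-1, -0.875]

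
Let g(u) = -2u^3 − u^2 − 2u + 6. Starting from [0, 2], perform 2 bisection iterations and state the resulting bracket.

g(1) = 1 > 0, so the root lies in [1, 2]
g(1.5) = -6 < 0, so the root lies in [1, 1.5]

[1, 1.5]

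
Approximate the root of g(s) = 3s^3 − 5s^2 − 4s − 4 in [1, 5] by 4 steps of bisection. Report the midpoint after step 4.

midpoint 3: g = 20 > 0 → [1, 3]
midpoint 2: g = -8 < 0 → [2, 3]
midpoint 2.5: g = 1.625 > 0 → [2, 2.5]
midpoint 2.25: g = -4.1406 < 0 → [2.25, 2.5]

2.25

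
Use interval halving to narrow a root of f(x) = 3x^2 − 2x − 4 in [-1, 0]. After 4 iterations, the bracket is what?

midpoint -0.5: f = -2.25 < 0 → [-1, -0.5]
midpoint -0.75: f = -0.8125 < 0 → [-1, -0.75]
midpoint -0.875: f = 0.046875 > 0 → [-0.875, -0.75]
midpoint -0.8125: f = -0.3945 < 0 → [-0.875, -0.8125]

[-0.875, -0.8125]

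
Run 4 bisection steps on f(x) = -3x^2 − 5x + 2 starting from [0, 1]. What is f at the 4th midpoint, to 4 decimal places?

0.1445

x = 0.5 gives f = -1.25, negative; keep [0, 0.5]
x = 0.25 gives f = 0.5625, positive; keep [0.25, 0.5]
x = 0.375 gives f = -0.296875, negative; keep [0.25, 0.375]
x = 0.3125 gives f = 0.1445, positive; keep [0.3125, 0.375]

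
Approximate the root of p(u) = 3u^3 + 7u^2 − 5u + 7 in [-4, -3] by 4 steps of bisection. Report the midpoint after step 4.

-3.0625

midpoint -3.5: p = -18.375 < 0 → [-3.5, -3]
midpoint -3.25: p = -5.796875 < 0 → [-3.25, -3]
midpoint -3.125: p = -0.568359 < 0 → [-3.125, -3]
midpoint -3.0625: p = 1.7961 > 0 → [-3.125, -3.0625]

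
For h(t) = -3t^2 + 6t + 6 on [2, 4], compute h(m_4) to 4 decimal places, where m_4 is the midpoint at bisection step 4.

midpoint 3: h = -3 < 0 → [2, 3]
midpoint 2.5: h = 2.25 > 0 → [2.5, 3]
midpoint 2.75: h = -0.1875 < 0 → [2.5, 2.75]
midpoint 2.625: h = 1.0781 > 0 → [2.625, 2.75]

1.0781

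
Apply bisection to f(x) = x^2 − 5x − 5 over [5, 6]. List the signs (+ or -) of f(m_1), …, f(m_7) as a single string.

--+--+-

m = 5.5, f(m) = -2.25 (−); new bracket [5.5, 6]
m = 5.75, f(m) = -0.6875 (−); new bracket [5.75, 6]
m = 5.875, f(m) = 0.140625 (+); new bracket [5.75, 5.875]
m = 5.8125, f(m) = -0.2773 (−); new bracket [5.8125, 5.875]
m = 5.84375, f(m) = -0.0693 (−); new bracket [5.84375, 5.875]
m = 5.859375, f(m) = 0.0354 (+); new bracket [5.84375, 5.859375]
m = 5.8515625, f(m) = -0.017 (−); new bracket [5.8515625, 5.859375]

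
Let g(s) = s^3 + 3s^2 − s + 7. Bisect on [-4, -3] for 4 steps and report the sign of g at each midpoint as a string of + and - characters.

++--

midpoint -3.5: g = 4.375 > 0 → [-4, -3.5]
midpoint -3.75: g = 0.203125 > 0 → [-4, -3.75]
midpoint -3.875: g = -2.263672 < 0 → [-3.875, -3.75]
midpoint -3.8125: g = -0.9973 < 0 → [-3.8125, -3.75]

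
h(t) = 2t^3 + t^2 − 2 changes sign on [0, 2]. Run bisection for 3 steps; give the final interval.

m = 1, h(m) = 1 (+); new bracket [0, 1]
m = 0.5, h(m) = -1.5 (−); new bracket [0.5, 1]
m = 0.75, h(m) = -0.59375 (−); new bracket [0.75, 1]

[0.75, 1]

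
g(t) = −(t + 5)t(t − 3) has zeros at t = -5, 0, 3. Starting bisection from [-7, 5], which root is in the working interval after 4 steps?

-5

midpoint -1: g = -16 < 0 → [-7, -1]
midpoint -4: g = -28 < 0 → [-7, -4]
midpoint -5.5: g = 23.375 > 0 → [-5.5, -4]
midpoint -4.75: g = -9.2031 < 0 → [-5.5, -4.75]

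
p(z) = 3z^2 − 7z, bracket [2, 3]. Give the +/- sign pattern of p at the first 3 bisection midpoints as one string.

p(2.5) = 1.25 > 0, so the root lies in [2, 2.5]
p(2.25) = -0.5625 < 0, so the root lies in [2.25, 2.5]
p(2.375) = 0.296875 > 0, so the root lies in [2.25, 2.375]

+-+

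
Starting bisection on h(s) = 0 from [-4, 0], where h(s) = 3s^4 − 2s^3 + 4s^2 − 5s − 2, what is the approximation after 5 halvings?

s = -2 gives h = 88, positive; keep [-2, 0]
s = -1 gives h = 12, positive; keep [-1, 0]
s = -0.5 gives h = 1.9375, positive; keep [-0.5, 0]
s = -0.25 gives h = -0.457, negative; keep [-0.5, -0.25]
s = -0.375 gives h = 0.6023, positive; keep [-0.375, -0.25]

-0.375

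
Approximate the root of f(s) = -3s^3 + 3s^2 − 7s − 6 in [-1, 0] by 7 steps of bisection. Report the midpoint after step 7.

f(-0.5) = -1.375 < 0, so the root lies in [-1, -0.5]
f(-0.75) = 2.203125 > 0, so the root lies in [-0.75, -0.5]
f(-0.625) = 0.279297 > 0, so the root lies in [-0.625, -0.5]
f(-0.5625) = -0.5793 < 0, so the root lies in [-0.625, -0.5625]
f(-0.59375) = -0.1582 < 0, so the root lies in [-0.625, -0.59375]
f(-0.609375) = 0.0585 > 0, so the root lies in [-0.609375, -0.59375]
f(-0.6015625) = -0.0504 < 0, so the root lies in [-0.609375, -0.6015625]

-0.6015625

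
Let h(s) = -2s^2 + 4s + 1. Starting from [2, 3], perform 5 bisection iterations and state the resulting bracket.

h(2.5) = -1.5 < 0, so the root lies in [2, 2.5]
h(2.25) = -0.125 < 0, so the root lies in [2, 2.25]
h(2.125) = 0.46875 > 0, so the root lies in [2.125, 2.25]
h(2.1875) = 0.1797 > 0, so the root lies in [2.1875, 2.25]
h(2.21875) = 0.0293 > 0, so the root lies in [2.21875, 2.25]

[2.21875, 2.25]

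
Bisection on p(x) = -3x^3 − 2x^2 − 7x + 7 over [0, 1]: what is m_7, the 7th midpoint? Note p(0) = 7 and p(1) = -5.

m = 0.5, p(m) = 2.625 (+); new bracket [0.5, 1]
m = 0.75, p(m) = -0.640625 (−); new bracket [0.5, 0.75]
m = 0.625, p(m) = 1.111328 (+); new bracket [0.625, 0.75]
m = 0.6875, p(m) = 0.2673 (+); new bracket [0.6875, 0.75]
m = 0.71875, p(m) = -0.1784 (−); new bracket [0.6875, 0.71875]
m = 0.703125, p(m) = 0.0465 (+); new bracket [0.703125, 0.71875]
m = 0.7109375, p(m) = -0.0654 (−); new bracket [0.703125, 0.7109375]

0.7109375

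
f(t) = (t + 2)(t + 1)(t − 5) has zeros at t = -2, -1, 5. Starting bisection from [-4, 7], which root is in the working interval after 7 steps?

5

midpoint 1.5: f = -30.625 < 0 → [1.5, 7]
midpoint 4.25: f = -24.609375 < 0 → [4.25, 7]
midpoint 5.625: f = 31.572266 > 0 → [4.25, 5.625]
midpoint 4.9375: f = -2.5745 < 0 → [4.9375, 5.625]
midpoint 5.28125: f = 12.8631 > 0 → [4.9375, 5.28125]
midpoint 5.109375: f = 4.7506 > 0 → [4.9375, 5.109375]
midpoint 5.0234375: f = 0.9915 > 0 → [4.9375, 5.0234375]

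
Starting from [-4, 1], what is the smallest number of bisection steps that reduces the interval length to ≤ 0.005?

10

Width after n steps is 5/2^n. Need 2^n ≥ 5/0.005 = 1000.
2^9 = 512 < 1000 ≤ 2^10 = 1024, so n = 10.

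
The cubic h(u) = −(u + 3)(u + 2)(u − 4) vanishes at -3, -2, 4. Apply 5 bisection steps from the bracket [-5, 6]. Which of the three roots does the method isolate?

u = 0.5 gives h = 30.625, positive; keep [0.5, 6]
u = 3.25 gives h = 24.609375, positive; keep [3.25, 6]
u = 4.625 gives h = -31.572266, negative; keep [3.25, 4.625]
u = 3.9375 gives h = 2.5745, positive; keep [3.9375, 4.625]
u = 4.28125 gives h = -12.8631, negative; keep [3.9375, 4.28125]

4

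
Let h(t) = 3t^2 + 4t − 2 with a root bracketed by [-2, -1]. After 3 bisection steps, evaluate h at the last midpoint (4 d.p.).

-0.5781

h(-1.5) = -1.25 < 0, so the root lies in [-2, -1.5]
h(-1.75) = 0.1875 > 0, so the root lies in [-1.75, -1.5]
h(-1.625) = -0.578125 < 0, so the root lies in [-1.75, -1.625]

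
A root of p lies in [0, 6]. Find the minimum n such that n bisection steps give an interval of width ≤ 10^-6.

23

Width after n steps is 6/2^n. Need 2^n ≥ 6/10^-6 = 6000000.
2^22 = 4194304 < 6000000 ≤ 2^23 = 8388608, so n = 23.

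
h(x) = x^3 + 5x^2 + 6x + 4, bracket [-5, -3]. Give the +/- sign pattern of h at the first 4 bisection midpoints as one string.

x = -4 gives h = -4, negative; keep [-4, -3]
x = -3.5 gives h = 1.375, positive; keep [-4, -3.5]
x = -3.75 gives h = -0.921875, negative; keep [-3.75, -3.5]
x = -3.625 gives h = 0.3184, positive; keep [-3.75, -3.625]

-+-+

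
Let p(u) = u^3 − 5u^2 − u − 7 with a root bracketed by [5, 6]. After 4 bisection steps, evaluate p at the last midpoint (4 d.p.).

0.4978

u = 5.5 gives p = 2.625, positive; keep [5, 5.5]
u = 5.25 gives p = -5.359375, negative; keep [5.25, 5.5]
u = 5.375 gives p = -1.541016, negative; keep [5.375, 5.5]
u = 5.4375 gives p = 0.4978, positive; keep [5.375, 5.4375]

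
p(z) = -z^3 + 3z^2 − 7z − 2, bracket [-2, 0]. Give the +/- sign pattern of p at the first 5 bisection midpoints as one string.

++-++

m = -1, p(m) = 9 (+); new bracket [-1, 0]
m = -0.5, p(m) = 2.375 (+); new bracket [-0.5, 0]
m = -0.25, p(m) = -0.046875 (−); new bracket [-0.5, -0.25]
m = -0.375, p(m) = 1.0996 (+); new bracket [-0.375, -0.25]
m = -0.3125, p(m) = 0.511 (+); new bracket [-0.3125, -0.25]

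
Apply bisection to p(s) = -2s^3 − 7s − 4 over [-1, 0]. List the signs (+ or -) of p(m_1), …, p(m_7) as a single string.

-++++--

midpoint -0.5: p = -0.25 < 0 → [-1, -0.5]
midpoint -0.75: p = 2.09375 > 0 → [-0.75, -0.5]
midpoint -0.625: p = 0.863281 > 0 → [-0.625, -0.5]
midpoint -0.5625: p = 0.2935 > 0 → [-0.5625, -0.5]
midpoint -0.53125: p = 0.0186 > 0 → [-0.53125, -0.5]
midpoint -0.515625: p = -0.1164 < 0 → [-0.53125, -0.515625]
midpoint -0.5234375: p = -0.0491 < 0 → [-0.53125, -0.5234375]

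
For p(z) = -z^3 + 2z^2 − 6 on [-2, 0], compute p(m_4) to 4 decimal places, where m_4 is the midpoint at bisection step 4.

z = -1 gives p = -3, negative; keep [-2, -1]
z = -1.5 gives p = 1.875, positive; keep [-1.5, -1]
z = -1.25 gives p = -0.921875, negative; keep [-1.5, -1.25]
z = -1.375 gives p = 0.3809, positive; keep [-1.375, -1.25]

0.3809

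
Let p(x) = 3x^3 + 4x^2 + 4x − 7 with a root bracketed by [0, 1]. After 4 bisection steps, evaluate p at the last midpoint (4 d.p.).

0.4998

midpoint 0.5: p = -3.625 < 0 → [0.5, 1]
midpoint 0.75: p = -0.484375 < 0 → [0.75, 1]
midpoint 0.875: p = 1.572266 > 0 → [0.75, 0.875]
midpoint 0.8125: p = 0.4998 > 0 → [0.75, 0.8125]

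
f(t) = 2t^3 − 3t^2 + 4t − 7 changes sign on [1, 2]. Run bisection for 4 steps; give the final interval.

f(1.5) = -1 < 0, so the root lies in [1.5, 2]
f(1.75) = 1.53125 > 0, so the root lies in [1.5, 1.75]
f(1.625) = 0.160156 > 0, so the root lies in [1.5, 1.625]
f(1.5625) = -0.4448 < 0, so the root lies in [1.5625, 1.625]

[1.5625, 1.625]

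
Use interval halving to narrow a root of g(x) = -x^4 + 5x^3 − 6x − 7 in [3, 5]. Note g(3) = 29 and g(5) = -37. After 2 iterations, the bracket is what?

m = 4, g(m) = 33 (+); new bracket [4, 5]
m = 4.5, g(m) = 11.5625 (+); new bracket [4.5, 5]

[4.5, 5]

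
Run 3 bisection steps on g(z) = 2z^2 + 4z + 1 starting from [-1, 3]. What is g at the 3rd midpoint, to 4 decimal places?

m = 1, g(m) = 7 (+); new bracket [-1, 1]
m = 0, g(m) = 1 (+); new bracket [-1, 0]
m = -0.5, g(m) = -0.5 (−); new bracket [-0.5, 0]

-0.5000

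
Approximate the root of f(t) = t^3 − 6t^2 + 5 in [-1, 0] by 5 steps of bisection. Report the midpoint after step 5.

-0.84375

midpoint -0.5: f = 3.375 > 0 → [-1, -0.5]
midpoint -0.75: f = 1.203125 > 0 → [-1, -0.75]
midpoint -0.875: f = -0.263672 < 0 → [-0.875, -0.75]
midpoint -0.8125: f = 0.5027 > 0 → [-0.875, -0.8125]
midpoint -0.84375: f = 0.1278 > 0 → [-0.875, -0.84375]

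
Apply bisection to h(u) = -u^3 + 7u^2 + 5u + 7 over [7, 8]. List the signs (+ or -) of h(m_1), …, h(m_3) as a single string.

++-

midpoint 7.5: h = 16.375 > 0 → [7.5, 8]
midpoint 7.75: h = 0.703125 > 0 → [7.75, 8]
midpoint 7.875: h = -7.888672 < 0 → [7.75, 7.875]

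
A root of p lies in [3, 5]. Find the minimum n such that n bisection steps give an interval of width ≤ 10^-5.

18

Width after n steps is 2/2^n. Need 2^n ≥ 2/10^-5 = 200000.
2^17 = 131072 < 200000 ≤ 2^18 = 262144, so n = 18.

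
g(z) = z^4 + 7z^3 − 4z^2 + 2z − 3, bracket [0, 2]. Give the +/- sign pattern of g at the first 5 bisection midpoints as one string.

z = 1 gives g = 3, positive; keep [0, 1]
z = 0.5 gives g = -2.0625, negative; keep [0.5, 1]
z = 0.75 gives g = -0.480469, negative; keep [0.75, 1]
z = 0.875 gives g = 0.9631, positive; keep [0.75, 0.875]
z = 0.8125 gives g = 0.1748, positive; keep [0.75, 0.8125]

+--++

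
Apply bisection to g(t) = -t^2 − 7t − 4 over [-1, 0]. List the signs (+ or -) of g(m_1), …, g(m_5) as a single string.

-+-++

midpoint -0.5: g = -0.75 < 0 → [-1, -0.5]
midpoint -0.75: g = 0.6875 > 0 → [-0.75, -0.5]
midpoint -0.625: g = -0.015625 < 0 → [-0.75, -0.625]
midpoint -0.6875: g = 0.3398 > 0 → [-0.6875, -0.625]
midpoint -0.65625: g = 0.1631 > 0 → [-0.65625, -0.625]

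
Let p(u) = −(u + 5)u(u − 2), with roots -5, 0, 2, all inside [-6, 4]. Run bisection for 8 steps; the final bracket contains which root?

m = -1, p(m) = -12 (−); new bracket [-6, -1]
m = -3.5, p(m) = -28.875 (−); new bracket [-6, -3.5]
m = -4.75, p(m) = -8.015625 (−); new bracket [-6, -4.75]
m = -5.375, p(m) = 14.8652 (+); new bracket [-5.375, -4.75]
m = -5.0625, p(m) = 2.2346 (+); new bracket [-5.0625, -4.75]
m = -4.90625, p(m) = -3.1766 (−); new bracket [-5.0625, -4.90625]
m = -4.984375, p(m) = -0.5439 (−); new bracket [-5.0625, -4.984375]
m = -5.0234375, p(m) = 0.8269 (+); new bracket [-5.0234375, -4.984375]

-5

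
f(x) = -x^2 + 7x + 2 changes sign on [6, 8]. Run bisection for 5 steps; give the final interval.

[7.25, 7.3125]

m = 7, f(m) = 2 (+); new bracket [7, 8]
m = 7.5, f(m) = -1.75 (−); new bracket [7, 7.5]
m = 7.25, f(m) = 0.1875 (+); new bracket [7.25, 7.5]
m = 7.375, f(m) = -0.7656 (−); new bracket [7.25, 7.375]
m = 7.3125, f(m) = -0.2852 (−); new bracket [7.25, 7.3125]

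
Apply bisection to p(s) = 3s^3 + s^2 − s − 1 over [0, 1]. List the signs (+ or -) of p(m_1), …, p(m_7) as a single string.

s = 0.5 gives p = -0.875, negative; keep [0.5, 1]
s = 0.75 gives p = 0.078125, positive; keep [0.5, 0.75]
s = 0.625 gives p = -0.501953, negative; keep [0.625, 0.75]
s = 0.6875 gives p = -0.24, negative; keep [0.6875, 0.75]
s = 0.71875 gives p = -0.0882, negative; keep [0.71875, 0.75]
s = 0.734375 gives p = -0.0069, negative; keep [0.734375, 0.75]
s = 0.7421875 gives p = 0.0351, positive; keep [0.734375, 0.7421875]

-+----+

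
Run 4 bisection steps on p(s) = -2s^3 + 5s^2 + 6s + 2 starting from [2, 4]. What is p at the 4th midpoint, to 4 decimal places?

m = 3, p(m) = 11 (+); new bracket [3, 4]
m = 3.5, p(m) = -1.5 (−); new bracket [3, 3.5]
m = 3.25, p(m) = 5.65625 (+); new bracket [3.25, 3.5]
m = 3.375, p(m) = 2.3164 (+); new bracket [3.375, 3.5]

2.3164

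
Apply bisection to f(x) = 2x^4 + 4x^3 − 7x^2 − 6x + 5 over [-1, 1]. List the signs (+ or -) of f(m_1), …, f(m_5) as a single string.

x = 0 gives f = 5, positive; keep [0, 1]
x = 0.5 gives f = 0.875, positive; keep [0.5, 1]
x = 0.75 gives f = -1.117188, negative; keep [0.5, 0.75]
x = 0.625 gives f = -0.2026, negative; keep [0.5, 0.625]
x = 0.5625 gives f = 0.3223, positive; keep [0.5625, 0.625]

++--+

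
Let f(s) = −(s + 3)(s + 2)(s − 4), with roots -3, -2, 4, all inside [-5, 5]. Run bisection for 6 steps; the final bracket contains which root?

f(0) = 24 > 0, so the root lies in [0, 5]
f(2.5) = 37.125 > 0, so the root lies in [2.5, 5]
f(3.75) = 9.703125 > 0, so the root lies in [3.75, 5]
f(4.375) = -17.6309 < 0, so the root lies in [3.75, 4.375]
f(4.0625) = -2.676 < 0, so the root lies in [3.75, 4.0625]
f(3.90625) = 3.8241 > 0, so the root lies in [3.90625, 4.0625]

4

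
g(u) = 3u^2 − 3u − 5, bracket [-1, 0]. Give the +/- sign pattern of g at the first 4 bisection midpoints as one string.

---+

midpoint -0.5: g = -2.75 < 0 → [-1, -0.5]
midpoint -0.75: g = -1.0625 < 0 → [-1, -0.75]
midpoint -0.875: g = -0.078125 < 0 → [-1, -0.875]
midpoint -0.9375: g = 0.4492 > 0 → [-0.9375, -0.875]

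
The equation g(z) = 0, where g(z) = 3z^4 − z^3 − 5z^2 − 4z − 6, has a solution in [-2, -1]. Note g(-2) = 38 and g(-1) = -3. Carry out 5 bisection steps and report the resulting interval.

[-1.25, -1.21875]

m = -1.5, g(m) = 7.3125 (+); new bracket [-1.5, -1]
m = -1.25, g(m) = 0.464844 (+); new bracket [-1.25, -1]
m = -1.125, g(m) = -1.598877 (−); new bracket [-1.25, -1.125]
m = -1.1875, g(m) = -0.6606 (−); new bracket [-1.25, -1.1875]
m = -1.21875, g(m) = -0.1227 (−); new bracket [-1.25, -1.21875]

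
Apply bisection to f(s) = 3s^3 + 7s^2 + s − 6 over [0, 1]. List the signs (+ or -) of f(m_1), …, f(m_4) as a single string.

--++

s = 0.5 gives f = -3.375, negative; keep [0.5, 1]
s = 0.75 gives f = -0.046875, negative; keep [0.75, 1]
s = 0.875 gives f = 2.244141, positive; keep [0.75, 0.875]
s = 0.8125 gives f = 1.0427, positive; keep [0.75, 0.8125]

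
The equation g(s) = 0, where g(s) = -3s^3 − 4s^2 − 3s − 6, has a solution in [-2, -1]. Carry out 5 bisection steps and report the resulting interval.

[-1.5625, -1.53125]

midpoint -1.5: g = -0.375 < 0 → [-2, -1.5]
midpoint -1.75: g = 3.078125 > 0 → [-1.75, -1.5]
midpoint -1.625: g = 1.185547 > 0 → [-1.625, -1.5]
midpoint -1.5625: g = 0.366 > 0 → [-1.5625, -1.5]
midpoint -1.53125: g = -0.0141 < 0 → [-1.5625, -1.53125]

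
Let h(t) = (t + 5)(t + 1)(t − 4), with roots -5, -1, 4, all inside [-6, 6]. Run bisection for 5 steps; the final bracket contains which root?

m = 0, h(m) = -20 (−); new bracket [0, 6]
m = 3, h(m) = -32 (−); new bracket [3, 6]
m = 4.5, h(m) = 26.125 (+); new bracket [3, 4.5]
m = 3.75, h(m) = -10.3906 (−); new bracket [3.75, 4.5]
m = 4.125, h(m) = 5.8457 (+); new bracket [3.75, 4.125]

4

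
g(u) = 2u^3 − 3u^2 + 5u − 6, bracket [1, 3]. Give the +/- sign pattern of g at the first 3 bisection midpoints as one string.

g(2) = 8 > 0, so the root lies in [1, 2]
g(1.5) = 1.5 > 0, so the root lies in [1, 1.5]
g(1.25) = -0.53125 < 0, so the root lies in [1.25, 1.5]

++-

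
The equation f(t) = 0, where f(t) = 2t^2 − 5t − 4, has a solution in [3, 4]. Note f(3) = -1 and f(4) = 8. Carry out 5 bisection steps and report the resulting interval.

midpoint 3.5: f = 3 > 0 → [3, 3.5]
midpoint 3.25: f = 0.875 > 0 → [3, 3.25]
midpoint 3.125: f = -0.09375 < 0 → [3.125, 3.25]
midpoint 3.1875: f = 0.3828 > 0 → [3.125, 3.1875]
midpoint 3.15625: f = 0.1426 > 0 → [3.125, 3.15625]

[3.125, 3.15625]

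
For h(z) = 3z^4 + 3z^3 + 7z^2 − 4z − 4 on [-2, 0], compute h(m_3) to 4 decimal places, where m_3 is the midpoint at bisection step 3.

m = -1, h(m) = 7 (+); new bracket [-1, 0]
m = -0.5, h(m) = -0.4375 (−); new bracket [-1, -0.5]
m = -0.75, h(m) = 2.621094 (+); new bracket [-0.75, -0.5]

2.6211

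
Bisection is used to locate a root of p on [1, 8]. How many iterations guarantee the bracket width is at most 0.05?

8

Width after n steps is 7/2^n. Need 2^n ≥ 7/0.05 = 140.
2^7 = 128 < 140 ≤ 2^8 = 256, so n = 8.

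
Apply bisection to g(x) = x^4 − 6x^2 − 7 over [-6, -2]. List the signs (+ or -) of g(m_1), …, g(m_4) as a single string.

midpoint -4: g = 153 > 0 → [-4, -2]
midpoint -3: g = 20 > 0 → [-3, -2]
midpoint -2.5: g = -5.4375 < 0 → [-3, -2.5]
midpoint -2.75: g = 4.8164 > 0 → [-2.75, -2.5]

++-+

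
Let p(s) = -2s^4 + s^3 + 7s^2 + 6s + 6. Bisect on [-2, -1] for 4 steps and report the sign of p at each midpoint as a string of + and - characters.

m = -1.5, p(m) = -0.75 (−); new bracket [-1.5, -1]
m = -1.25, p(m) = 2.601562 (+); new bracket [-1.5, -1.25]
m = -1.375, p(m) = 1.23584 (+); new bracket [-1.5, -1.375]
m = -1.4375, p(m) = 0.3293 (+); new bracket [-1.5, -1.4375]

-+++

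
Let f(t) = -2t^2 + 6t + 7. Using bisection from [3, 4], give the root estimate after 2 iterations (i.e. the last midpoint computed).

3.75

f(3.5) = 3.5 > 0, so the root lies in [3.5, 4]
f(3.75) = 1.375 > 0, so the root lies in [3.75, 4]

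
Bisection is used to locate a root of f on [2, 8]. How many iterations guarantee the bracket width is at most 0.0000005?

24

Width after n steps is 6/2^n. Need 2^n ≥ 6/0.0000005 = 12000000.
2^23 = 8388608 < 12000000 ≤ 2^24 = 16777216, so n = 24.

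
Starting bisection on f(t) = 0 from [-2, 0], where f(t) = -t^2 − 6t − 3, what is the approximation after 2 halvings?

t = -1 gives f = 2, positive; keep [-1, 0]
t = -0.5 gives f = -0.25, negative; keep [-1, -0.5]

-0.5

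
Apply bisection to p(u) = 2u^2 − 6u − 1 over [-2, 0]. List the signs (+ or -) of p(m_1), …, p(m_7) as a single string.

p(-1) = 7 > 0, so the root lies in [-1, 0]
p(-0.5) = 2.5 > 0, so the root lies in [-0.5, 0]
p(-0.25) = 0.625 > 0, so the root lies in [-0.25, 0]
p(-0.125) = -0.2188 < 0, so the root lies in [-0.25, -0.125]
p(-0.1875) = 0.1953 > 0, so the root lies in [-0.1875, -0.125]
p(-0.15625) = -0.0137 < 0, so the root lies in [-0.1875, -0.15625]
p(-0.171875) = 0.0903 > 0, so the root lies in [-0.171875, -0.15625]

+++-+-+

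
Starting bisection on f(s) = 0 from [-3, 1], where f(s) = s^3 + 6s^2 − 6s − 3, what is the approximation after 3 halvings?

-0.5

f(-1) = 8 > 0, so the root lies in [-1, 1]
f(0) = -3 < 0, so the root lies in [-1, 0]
f(-0.5) = 1.375 > 0, so the root lies in [-0.5, 0]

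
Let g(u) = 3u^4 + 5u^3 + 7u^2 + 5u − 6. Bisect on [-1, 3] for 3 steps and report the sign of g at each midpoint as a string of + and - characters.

m = 1, g(m) = 14 (+); new bracket [-1, 1]
m = 0, g(m) = -6 (−); new bracket [0, 1]
m = 0.5, g(m) = -0.9375 (−); new bracket [0.5, 1]

+--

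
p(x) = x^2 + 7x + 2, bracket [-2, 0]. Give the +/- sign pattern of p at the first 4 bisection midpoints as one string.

p(-1) = -4 < 0, so the root lies in [-1, 0]
p(-0.5) = -1.25 < 0, so the root lies in [-0.5, 0]
p(-0.25) = 0.3125 > 0, so the root lies in [-0.5, -0.25]
p(-0.375) = -0.4844 < 0, so the root lies in [-0.375, -0.25]

--+-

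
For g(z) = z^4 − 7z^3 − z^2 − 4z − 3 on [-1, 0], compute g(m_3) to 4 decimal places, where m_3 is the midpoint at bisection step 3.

m = -0.5, g(m) = -0.3125 (−); new bracket [-1, -0.5]
m = -0.75, g(m) = 2.707031 (+); new bracket [-0.75, -0.5]
m = -0.625, g(m) = 0.970947 (+); new bracket [-0.625, -0.5]

0.9709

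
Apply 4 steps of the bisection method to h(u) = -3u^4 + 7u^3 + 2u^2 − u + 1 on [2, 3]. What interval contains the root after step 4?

h(2.5) = 3.1875 > 0, so the root lies in [2.5, 3]
h(2.75) = -12.621094 < 0, so the root lies in [2.5, 2.75]
h(2.625) = -3.670654 < 0, so the root lies in [2.5, 2.625]
h(2.5625) = 0.0022 > 0, so the root lies in [2.5625, 2.625]

[2.5625, 2.625]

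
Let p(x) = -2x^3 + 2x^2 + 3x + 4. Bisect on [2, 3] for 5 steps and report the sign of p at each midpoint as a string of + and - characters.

--+--

m = 2.5, p(m) = -7.25 (−); new bracket [2, 2.5]
m = 2.25, p(m) = -1.90625 (−); new bracket [2, 2.25]
m = 2.125, p(m) = 0.214844 (+); new bracket [2.125, 2.25]
m = 2.1875, p(m) = -0.8022 (−); new bracket [2.125, 2.1875]
m = 2.15625, p(m) = -0.283 (−); new bracket [2.125, 2.15625]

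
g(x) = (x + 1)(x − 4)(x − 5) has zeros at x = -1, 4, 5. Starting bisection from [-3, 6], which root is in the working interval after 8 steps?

-1

midpoint 1.5: g = 21.875 > 0 → [-3, 1.5]
midpoint -0.75: g = 6.828125 > 0 → [-3, -0.75]
midpoint -1.875: g = -35.341797 < 0 → [-1.875, -0.75]
midpoint -1.3125: g = -10.4797 < 0 → [-1.3125, -0.75]
midpoint -1.03125: g = -0.9483 < 0 → [-1.03125, -0.75]
midpoint -0.890625: g = 3.151 > 0 → [-1.03125, -0.890625]
midpoint -0.9609375: g = 1.1551 > 0 → [-1.03125, -0.9609375]
midpoint -0.99609375: g = 0.117 > 0 → [-1.03125, -0.99609375]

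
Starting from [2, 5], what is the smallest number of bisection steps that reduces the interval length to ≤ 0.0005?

13

Width after n steps is 3/2^n. Need 2^n ≥ 3/0.0005 = 6000.
2^12 = 4096 < 6000 ≤ 2^13 = 8192, so n = 13.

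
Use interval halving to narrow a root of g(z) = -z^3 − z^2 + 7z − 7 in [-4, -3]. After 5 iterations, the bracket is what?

[-3.5625, -3.53125]

m = -3.5, g(m) = -0.875 (−); new bracket [-4, -3.5]
m = -3.75, g(m) = 5.421875 (+); new bracket [-3.75, -3.5]
m = -3.625, g(m) = 2.119141 (+); new bracket [-3.625, -3.5]
m = -3.5625, g(m) = 0.5842 (+); new bracket [-3.5625, -3.5]
m = -3.53125, g(m) = -0.1548 (−); new bracket [-3.5625, -3.53125]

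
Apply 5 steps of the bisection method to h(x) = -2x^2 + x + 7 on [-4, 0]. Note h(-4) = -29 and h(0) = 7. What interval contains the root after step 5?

[-1.75, -1.625]

h(-2) = -3 < 0, so the root lies in [-2, 0]
h(-1) = 4 > 0, so the root lies in [-2, -1]
h(-1.5) = 1 > 0, so the root lies in [-2, -1.5]
h(-1.75) = -0.875 < 0, so the root lies in [-1.75, -1.5]
h(-1.625) = 0.0938 > 0, so the root lies in [-1.75, -1.625]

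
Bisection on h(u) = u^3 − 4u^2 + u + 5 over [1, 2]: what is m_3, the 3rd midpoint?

1.625

u = 1.5 gives h = 0.875, positive; keep [1.5, 2]
u = 1.75 gives h = -0.140625, negative; keep [1.5, 1.75]
u = 1.625 gives h = 0.353516, positive; keep [1.625, 1.75]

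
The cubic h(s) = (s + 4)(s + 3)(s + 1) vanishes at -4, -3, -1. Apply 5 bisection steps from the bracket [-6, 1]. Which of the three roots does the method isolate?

midpoint -2.5: h = -1.125 < 0 → [-2.5, 1]
midpoint -0.75: h = 1.828125 > 0 → [-2.5, -0.75]
midpoint -1.625: h = -2.041016 < 0 → [-1.625, -0.75]
midpoint -1.1875: h = -0.9558 < 0 → [-1.1875, -0.75]
midpoint -0.96875: h = 0.1924 > 0 → [-1.1875, -0.96875]

-1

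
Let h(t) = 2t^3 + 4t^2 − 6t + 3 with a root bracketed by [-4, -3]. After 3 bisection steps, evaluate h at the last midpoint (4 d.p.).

-0.2227

midpoint -3.5: h = -12.75 < 0 → [-3.5, -3]
midpoint -3.25: h = -3.90625 < 0 → [-3.25, -3]
midpoint -3.125: h = -0.222656 < 0 → [-3.125, -3]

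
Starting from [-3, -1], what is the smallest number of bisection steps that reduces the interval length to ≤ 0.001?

11

Width after n steps is 2/2^n. Need 2^n ≥ 2/0.001 = 2000.
2^10 = 1024 < 2000 ≤ 2^11 = 2048, so n = 11.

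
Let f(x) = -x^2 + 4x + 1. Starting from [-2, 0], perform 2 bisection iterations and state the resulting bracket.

[-0.5, 0]

m = -1, f(m) = -4 (−); new bracket [-1, 0]
m = -0.5, f(m) = -1.25 (−); new bracket [-0.5, 0]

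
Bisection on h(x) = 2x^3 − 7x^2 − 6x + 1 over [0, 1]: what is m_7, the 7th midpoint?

0.1484375

h(0.5) = -3.5 < 0, so the root lies in [0, 0.5]
h(0.25) = -0.90625 < 0, so the root lies in [0, 0.25]
h(0.125) = 0.144531 > 0, so the root lies in [0.125, 0.25]
h(0.1875) = -0.3579 < 0, so the root lies in [0.125, 0.1875]
h(0.15625) = -0.1008 < 0, so the root lies in [0.125, 0.15625]
h(0.140625) = 0.0234 > 0, so the root lies in [0.140625, 0.15625]
h(0.1484375) = -0.0383 < 0, so the root lies in [0.140625, 0.1484375]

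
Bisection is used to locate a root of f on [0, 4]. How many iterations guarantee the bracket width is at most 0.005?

Width after n steps is 4/2^n. Need 2^n ≥ 4/0.005 = 800.
2^9 = 512 < 800 ≤ 2^10 = 1024, so n = 10.

10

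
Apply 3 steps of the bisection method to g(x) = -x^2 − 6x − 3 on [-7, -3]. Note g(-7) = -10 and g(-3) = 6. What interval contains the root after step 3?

midpoint -5: g = 2 > 0 → [-7, -5]
midpoint -6: g = -3 < 0 → [-6, -5]
midpoint -5.5: g = -0.25 < 0 → [-5.5, -5]

[-5.5, -5]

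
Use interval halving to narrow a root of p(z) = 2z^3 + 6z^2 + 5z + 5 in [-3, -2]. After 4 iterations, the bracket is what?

[-2.4375, -2.375]

midpoint -2.5: p = -1.25 < 0 → [-2.5, -2]
midpoint -2.25: p = 1.34375 > 0 → [-2.5, -2.25]
midpoint -2.375: p = 0.175781 > 0 → [-2.5, -2.375]
midpoint -2.4375: p = -0.5034 < 0 → [-2.4375, -2.375]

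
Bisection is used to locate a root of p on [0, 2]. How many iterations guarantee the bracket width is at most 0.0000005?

22

Width after n steps is 2/2^n. Need 2^n ≥ 2/0.0000005 = 4000000.
2^21 = 2097152 < 4000000 ≤ 2^22 = 4194304, so n = 22.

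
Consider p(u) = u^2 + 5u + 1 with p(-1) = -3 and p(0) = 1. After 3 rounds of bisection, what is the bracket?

m = -0.5, p(m) = -1.25 (−); new bracket [-0.5, 0]
m = -0.25, p(m) = -0.1875 (−); new bracket [-0.25, 0]
m = -0.125, p(m) = 0.390625 (+); new bracket [-0.25, -0.125]

[-0.25, -0.125]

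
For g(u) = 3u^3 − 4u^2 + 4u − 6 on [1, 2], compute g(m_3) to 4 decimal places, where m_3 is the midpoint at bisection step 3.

-0.2637

u = 1.5 gives g = 1.125, positive; keep [1, 1.5]
u = 1.25 gives g = -1.390625, negative; keep [1.25, 1.5]
u = 1.375 gives g = -0.263672, negative; keep [1.375, 1.5]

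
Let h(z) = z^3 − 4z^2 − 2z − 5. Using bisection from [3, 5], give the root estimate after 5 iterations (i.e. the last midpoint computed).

z = 4 gives h = -13, negative; keep [4, 5]
z = 4.5 gives h = -3.875, negative; keep [4.5, 5]
z = 4.75 gives h = 2.421875, positive; keep [4.5, 4.75]
z = 4.625 gives h = -0.8809, negative; keep [4.625, 4.75]
z = 4.6875 gives h = 0.7312, positive; keep [4.625, 4.6875]

4.6875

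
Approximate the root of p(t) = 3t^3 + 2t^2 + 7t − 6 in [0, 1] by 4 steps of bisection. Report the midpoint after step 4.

0.6875

m = 0.5, p(m) = -1.625 (−); new bracket [0.5, 1]
m = 0.75, p(m) = 1.640625 (+); new bracket [0.5, 0.75]
m = 0.625, p(m) = -0.111328 (−); new bracket [0.625, 0.75]
m = 0.6875, p(m) = 0.7327 (+); new bracket [0.625, 0.6875]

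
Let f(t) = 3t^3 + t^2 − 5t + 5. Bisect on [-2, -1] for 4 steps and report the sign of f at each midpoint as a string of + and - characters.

++--

midpoint -1.5: f = 4.625 > 0 → [-2, -1.5]
midpoint -1.75: f = 0.734375 > 0 → [-2, -1.75]
midpoint -1.875: f = -1.884766 < 0 → [-1.875, -1.75]
midpoint -1.8125: f = -0.5154 < 0 → [-1.8125, -1.75]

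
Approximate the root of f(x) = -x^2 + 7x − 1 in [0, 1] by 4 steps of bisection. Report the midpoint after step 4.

0.1875

f(0.5) = 2.25 > 0, so the root lies in [0, 0.5]
f(0.25) = 0.6875 > 0, so the root lies in [0, 0.25]
f(0.125) = -0.140625 < 0, so the root lies in [0.125, 0.25]
f(0.1875) = 0.2773 > 0, so the root lies in [0.125, 0.1875]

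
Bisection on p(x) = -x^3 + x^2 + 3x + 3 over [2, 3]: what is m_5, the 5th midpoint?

midpoint 2.5: p = 1.125 > 0 → [2.5, 3]
midpoint 2.75: p = -1.984375 < 0 → [2.5, 2.75]
midpoint 2.625: p = -0.322266 < 0 → [2.5, 2.625]
midpoint 2.5625: p = 0.4275 > 0 → [2.5625, 2.625]
midpoint 2.59375: p = 0.0592 > 0 → [2.59375, 2.625]

2.59375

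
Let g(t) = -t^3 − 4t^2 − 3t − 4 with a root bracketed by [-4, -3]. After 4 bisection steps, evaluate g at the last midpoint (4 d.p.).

t = -3.5 gives g = 0.375, positive; keep [-3.5, -3]
t = -3.25 gives g = -2.171875, negative; keep [-3.5, -3.25]
t = -3.375 gives g = -0.994141, negative; keep [-3.5, -3.375]
t = -3.4375 gives g = -0.3342, negative; keep [-3.5, -3.4375]

-0.3342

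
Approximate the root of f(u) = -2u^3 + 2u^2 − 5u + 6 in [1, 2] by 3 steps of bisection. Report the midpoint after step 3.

1.125

f(1.5) = -3.75 < 0, so the root lies in [1, 1.5]
f(1.25) = -1.03125 < 0, so the root lies in [1, 1.25]
f(1.125) = 0.058594 > 0, so the root lies in [1.125, 1.25]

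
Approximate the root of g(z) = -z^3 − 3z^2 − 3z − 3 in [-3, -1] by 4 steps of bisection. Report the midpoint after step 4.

m = -2, g(m) = -1 (−); new bracket [-3, -2]
m = -2.5, g(m) = 1.375 (+); new bracket [-2.5, -2]
m = -2.25, g(m) = -0.046875 (−); new bracket [-2.5, -2.25]
m = -2.375, g(m) = 0.5996 (+); new bracket [-2.375, -2.25]

-2.375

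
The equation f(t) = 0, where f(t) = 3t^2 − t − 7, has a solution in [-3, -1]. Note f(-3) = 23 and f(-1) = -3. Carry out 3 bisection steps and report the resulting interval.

midpoint -2: f = 7 > 0 → [-2, -1]
midpoint -1.5: f = 1.25 > 0 → [-1.5, -1]
midpoint -1.25: f = -1.0625 < 0 → [-1.5, -1.25]

[-1.5, -1.25]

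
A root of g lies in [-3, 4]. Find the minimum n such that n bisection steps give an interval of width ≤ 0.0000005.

24

Width after n steps is 7/2^n. Need 2^n ≥ 7/0.0000005 = 14000000.
2^23 = 8388608 < 14000000 ≤ 2^24 = 16777216, so n = 24.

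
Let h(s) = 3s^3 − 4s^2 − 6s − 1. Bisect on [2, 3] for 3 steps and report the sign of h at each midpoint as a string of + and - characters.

+-+

s = 2.5 gives h = 5.875, positive; keep [2, 2.5]
s = 2.25 gives h = -0.578125, negative; keep [2.25, 2.5]
s = 2.375 gives h = 2.376953, positive; keep [2.25, 2.375]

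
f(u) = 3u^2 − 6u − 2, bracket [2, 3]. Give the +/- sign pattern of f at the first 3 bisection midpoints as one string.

+-+

midpoint 2.5: f = 1.75 > 0 → [2, 2.5]
midpoint 2.25: f = -0.3125 < 0 → [2.25, 2.5]
midpoint 2.375: f = 0.671875 > 0 → [2.25, 2.375]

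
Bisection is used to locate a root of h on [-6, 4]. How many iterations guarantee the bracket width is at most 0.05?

Width after n steps is 10/2^n. Need 2^n ≥ 10/0.05 = 200.
2^7 = 128 < 200 ≤ 2^8 = 256, so n = 8.

8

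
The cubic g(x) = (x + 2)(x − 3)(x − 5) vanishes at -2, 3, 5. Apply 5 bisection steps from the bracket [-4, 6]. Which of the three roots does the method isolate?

-2

g(1) = 24 > 0, so the root lies in [-4, 1]
g(-1.5) = 14.625 > 0, so the root lies in [-4, -1.5]
g(-2.75) = -33.421875 < 0, so the root lies in [-2.75, -1.5]
g(-2.125) = -4.5645 < 0, so the root lies in [-2.125, -1.5]
g(-1.8125) = 6.1472 > 0, so the root lies in [-2.125, -1.8125]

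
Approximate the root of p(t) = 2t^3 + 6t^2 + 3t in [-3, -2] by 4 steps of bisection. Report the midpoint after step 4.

-2.3125

midpoint -2.5: p = -1.25 < 0 → [-2.5, -2]
midpoint -2.25: p = 0.84375 > 0 → [-2.5, -2.25]
midpoint -2.375: p = -0.074219 < 0 → [-2.375, -2.25]
midpoint -2.3125: p = 0.4155 > 0 → [-2.375, -2.3125]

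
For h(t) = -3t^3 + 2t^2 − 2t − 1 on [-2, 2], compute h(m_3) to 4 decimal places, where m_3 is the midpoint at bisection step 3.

0.8750

h(0) = -1 < 0, so the root lies in [-2, 0]
h(-1) = 6 > 0, so the root lies in [-1, 0]
h(-0.5) = 0.875 > 0, so the root lies in [-0.5, 0]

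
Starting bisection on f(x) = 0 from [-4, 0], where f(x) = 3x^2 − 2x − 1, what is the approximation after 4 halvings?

-0.25

x = -2 gives f = 15, positive; keep [-2, 0]
x = -1 gives f = 4, positive; keep [-1, 0]
x = -0.5 gives f = 0.75, positive; keep [-0.5, 0]
x = -0.25 gives f = -0.3125, negative; keep [-0.5, -0.25]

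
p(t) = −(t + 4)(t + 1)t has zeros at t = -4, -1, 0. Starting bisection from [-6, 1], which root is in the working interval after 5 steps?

m = -2.5, p(m) = -5.625 (−); new bracket [-6, -2.5]
m = -4.25, p(m) = 3.453125 (+); new bracket [-4.25, -2.5]
m = -3.375, p(m) = -5.009766 (−); new bracket [-4.25, -3.375]
m = -3.8125, p(m) = -2.0105 (−); new bracket [-4.25, -3.8125]
m = -4.03125, p(m) = 0.3819 (+); new bracket [-4.03125, -3.8125]

-4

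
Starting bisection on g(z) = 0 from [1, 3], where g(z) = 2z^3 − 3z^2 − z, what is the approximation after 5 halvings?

z = 2 gives g = 2, positive; keep [1, 2]
z = 1.5 gives g = -1.5, negative; keep [1.5, 2]
z = 1.75 gives g = -0.21875, negative; keep [1.75, 2]
z = 1.875 gives g = 0.7617, positive; keep [1.75, 1.875]
z = 1.8125 gives g = 0.2407, positive; keep [1.75, 1.8125]

1.8125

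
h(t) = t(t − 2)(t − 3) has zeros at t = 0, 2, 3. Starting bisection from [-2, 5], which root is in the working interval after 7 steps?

0

midpoint 1.5: h = 1.125 > 0 → [-2, 1.5]
midpoint -0.25: h = -1.828125 < 0 → [-0.25, 1.5]
midpoint 0.625: h = 2.041016 > 0 → [-0.25, 0.625]
midpoint 0.1875: h = 0.9558 > 0 → [-0.25, 0.1875]
midpoint -0.03125: h = -0.1924 < 0 → [-0.03125, 0.1875]
midpoint 0.078125: h = 0.4387 > 0 → [-0.03125, 0.078125]
midpoint 0.0234375: h = 0.1379 > 0 → [-0.03125, 0.0234375]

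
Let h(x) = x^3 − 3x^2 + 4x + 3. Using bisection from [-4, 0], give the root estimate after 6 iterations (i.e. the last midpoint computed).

-0.5625

h(-2) = -25 < 0, so the root lies in [-2, 0]
h(-1) = -5 < 0, so the root lies in [-1, 0]
h(-0.5) = 0.125 > 0, so the root lies in [-1, -0.5]
h(-0.75) = -2.1094 < 0, so the root lies in [-0.75, -0.5]
h(-0.625) = -0.916 < 0, so the root lies in [-0.625, -0.5]
h(-0.5625) = -0.3772 < 0, so the root lies in [-0.5625, -0.5]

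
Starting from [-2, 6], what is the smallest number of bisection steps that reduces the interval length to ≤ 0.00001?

20

Width after n steps is 8/2^n. Need 2^n ≥ 8/0.00001 = 800000.
2^19 = 524288 < 800000 ≤ 2^20 = 1048576, so n = 20.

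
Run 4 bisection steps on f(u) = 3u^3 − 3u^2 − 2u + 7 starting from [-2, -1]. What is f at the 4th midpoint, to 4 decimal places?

0.1208

u = -1.5 gives f = -6.875, negative; keep [-1.5, -1]
u = -1.25 gives f = -1.046875, negative; keep [-1.25, -1]
u = -1.125 gives f = 1.181641, positive; keep [-1.25, -1.125]
u = -1.1875 gives f = 0.1208, positive; keep [-1.25, -1.1875]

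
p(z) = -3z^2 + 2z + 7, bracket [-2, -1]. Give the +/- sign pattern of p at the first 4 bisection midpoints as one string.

--++

m = -1.5, p(m) = -2.75 (−); new bracket [-1.5, -1]
m = -1.25, p(m) = -0.1875 (−); new bracket [-1.25, -1]
m = -1.125, p(m) = 0.953125 (+); new bracket [-1.25, -1.125]
m = -1.1875, p(m) = 0.3945 (+); new bracket [-1.25, -1.1875]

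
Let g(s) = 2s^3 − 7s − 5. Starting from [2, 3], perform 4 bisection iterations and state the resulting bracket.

midpoint 2.5: g = 8.75 > 0 → [2, 2.5]
midpoint 2.25: g = 2.03125 > 0 → [2, 2.25]
midpoint 2.125: g = -0.683594 < 0 → [2.125, 2.25]
midpoint 2.1875: g = 0.6226 > 0 → [2.125, 2.1875]

[2.125, 2.1875]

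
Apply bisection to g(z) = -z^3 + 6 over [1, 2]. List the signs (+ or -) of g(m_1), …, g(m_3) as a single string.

z = 1.5 gives g = 2.625, positive; keep [1.5, 2]
z = 1.75 gives g = 0.640625, positive; keep [1.75, 2]
z = 1.875 gives g = -0.591797, negative; keep [1.75, 1.875]

++-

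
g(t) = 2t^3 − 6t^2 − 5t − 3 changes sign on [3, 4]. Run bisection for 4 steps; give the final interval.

[3.75, 3.8125]

t = 3.5 gives g = -8.25, negative; keep [3.5, 4]
t = 3.75 gives g = -0.65625, negative; keep [3.75, 4]
t = 3.875 gives g = 3.902344, positive; keep [3.75, 3.875]
t = 3.8125 gives g = 1.5571, positive; keep [3.75, 3.8125]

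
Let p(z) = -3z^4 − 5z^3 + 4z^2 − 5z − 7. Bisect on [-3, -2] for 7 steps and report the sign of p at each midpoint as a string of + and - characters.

-+-++-+

p(-2.5) = -8.5625 < 0, so the root lies in [-2.5, -2]
p(-2.25) = 4.566406 > 0, so the root lies in [-2.5, -2.25]
p(-2.375) = -1.030029 < 0, so the root lies in [-2.375, -2.25]
p(-2.3125) = 1.9931 > 0, so the root lies in [-2.375, -2.3125]
p(-2.34375) = 0.5399 > 0, so the root lies in [-2.375, -2.34375]
p(-2.359375) = -0.2302 < 0, so the root lies in [-2.359375, -2.34375]
p(-2.3515625) = 0.1585 > 0, so the root lies in [-2.359375, -2.3515625]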